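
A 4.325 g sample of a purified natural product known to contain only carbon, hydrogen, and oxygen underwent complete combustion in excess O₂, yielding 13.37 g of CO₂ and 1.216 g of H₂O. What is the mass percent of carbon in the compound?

84.37%

mol C = 13.37 g CO₂ ÷ 44.009 g/mol = 0.30380 mol
mol H = 2 × 1.216 g H₂O ÷ 18.015 g/mol = 0.13500 mol
mass O = 4.325 − (3.6490 + 0.13608) = 0.53996 g → mol O = 0.53996 ÷ 15.999 = 0.033750 mol
mass % C = 3.6490 g ÷ 4.325 g × 100%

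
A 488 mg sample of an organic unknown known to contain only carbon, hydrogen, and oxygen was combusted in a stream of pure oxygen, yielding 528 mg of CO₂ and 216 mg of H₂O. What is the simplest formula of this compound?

mol C = 0.528 g CO₂ ÷ 44.009 g/mol = 0.01200 mol
mol H = 2 × 0.216 g H₂O ÷ 18.015 g/mol = 0.02398 mol
mass O = 0.488 − (0.1441 + 0.02417) = 0.3197 g → mol O = 0.3197 ÷ 15.999 = 0.01998 mol
Divide by the smallest (0.01200 mol): C 1.000, H 1.999, O 1.666
Multiplying each by 3 gives whole numbers: C 3.00, H 6.00, O 5.00

C3H6O5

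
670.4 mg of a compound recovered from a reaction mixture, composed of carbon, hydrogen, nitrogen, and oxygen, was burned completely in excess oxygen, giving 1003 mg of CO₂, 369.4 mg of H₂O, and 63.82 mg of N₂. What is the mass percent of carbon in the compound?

mol C = 1.003 g CO₂ ÷ 44.009 g/mol = 0.022791 mol
mol H = 2 × 0.3694 g H₂O ÷ 18.015 g/mol = 0.041010 mol
mol N = 2 × 0.06382 g N₂ ÷ 28.014 g/mol = 0.0045563 mol
mass O = 0.6704 − (0.27374 + 0.041338 + 0.063820) = 0.29150 g → mol O = 0.29150 ÷ 15.999 = 0.018220 mol
mass % C = 0.27374 g ÷ 0.6704 g × 100%

40.83%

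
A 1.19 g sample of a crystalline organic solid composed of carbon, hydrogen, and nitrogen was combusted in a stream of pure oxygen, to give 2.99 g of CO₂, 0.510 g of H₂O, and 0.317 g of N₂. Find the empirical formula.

C6H5N2

mol C = 2.99 g CO₂ ÷ 44.009 g/mol = 0.06794 mol
mol H = 2 × 0.510 g H₂O ÷ 18.015 g/mol = 0.05662 mol
mol N = 2 × 0.317 g N₂ ÷ 28.014 g/mol = 0.02263 mol
Divide by the smallest (0.02263 mol): C 3.002, H 2.502, N 1.000
Multiplying each by 2 gives whole numbers: C 6.00, H 5.00, N 2.00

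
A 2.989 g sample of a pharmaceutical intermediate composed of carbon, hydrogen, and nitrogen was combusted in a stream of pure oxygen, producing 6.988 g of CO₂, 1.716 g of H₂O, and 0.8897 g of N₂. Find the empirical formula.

C5H6N2

mol C = 6.988 g CO₂ ÷ 44.009 g/mol = 0.15879 mol
mol H = 2 × 1.716 g H₂O ÷ 18.015 g/mol = 0.19051 mol
mol N = 2 × 0.8897 g N₂ ÷ 28.014 g/mol = 0.063518 mol
Divide by the smallest (0.063518 mol): C 2.500, H 2.999, N 1.000
Multiplying each by 2 gives whole numbers: C 5.00, H 6.00, N 2.00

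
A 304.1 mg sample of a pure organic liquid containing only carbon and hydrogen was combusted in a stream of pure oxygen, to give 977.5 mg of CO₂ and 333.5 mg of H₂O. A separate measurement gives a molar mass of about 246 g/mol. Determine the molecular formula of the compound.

mol C = 0.9775 g CO₂ ÷ 44.009 g/mol = 0.022211 mol
mol H = 2 × 0.3335 g H₂O ÷ 18.015 g/mol = 0.037025 mol
Divide by the smallest (0.022211 mol): C 1.000, H 1.667
Multiplying each by 3 gives whole numbers: C 3.00, H 5.00
Empirical formula: C3H5
Empirical-formula mass = 41.07 g/mol; 246 ÷ 41.07 ≈ 6, so the molecular formula is C18H30.

C18H30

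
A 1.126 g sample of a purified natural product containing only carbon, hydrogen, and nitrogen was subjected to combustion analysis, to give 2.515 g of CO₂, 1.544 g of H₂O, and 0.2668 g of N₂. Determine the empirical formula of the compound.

mol C = 2.515 g CO₂ ÷ 44.009 g/mol = 0.057147 mol
mol H = 2 × 1.544 g H₂O ÷ 18.015 g/mol = 0.17141 mol
mol N = 2 × 0.2668 g N₂ ÷ 28.014 g/mol = 0.019048 mol
Divide by the smallest (0.019048 mol): C 3.000, H 8.999, N 1.000

C3H9N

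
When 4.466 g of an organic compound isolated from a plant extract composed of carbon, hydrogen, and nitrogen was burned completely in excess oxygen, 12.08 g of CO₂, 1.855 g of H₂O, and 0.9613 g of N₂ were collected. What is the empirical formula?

C4H3N

mol C = 12.08 g CO₂ ÷ 44.009 g/mol = 0.27449 mol
mol H = 2 × 1.855 g H₂O ÷ 18.015 g/mol = 0.20594 mol
mol N = 2 × 0.9613 g N₂ ÷ 28.014 g/mol = 0.068630 mol
Divide by the smallest (0.068630 mol): C 4.000, H 3.001, N 1.000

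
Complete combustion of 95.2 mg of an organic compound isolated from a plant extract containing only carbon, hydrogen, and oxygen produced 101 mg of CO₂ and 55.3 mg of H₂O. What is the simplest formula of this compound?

C3H8O5

mol C = 0.101 g CO₂ ÷ 44.009 g/mol = 0.002295 mol
mol H = 2 × 0.0553 g H₂O ÷ 18.015 g/mol = 0.006139 mol
mass O = 0.0952 − (0.02757 + 0.006188) = 0.06145 g → mol O = 0.06145 ÷ 15.999 = 0.003841 mol
Divide by the smallest (0.002295 mol): C 1.000, H 2.675, O 1.673
Multiplying each by 3 gives whole numbers: C 3.00, H 8.03, O 5.02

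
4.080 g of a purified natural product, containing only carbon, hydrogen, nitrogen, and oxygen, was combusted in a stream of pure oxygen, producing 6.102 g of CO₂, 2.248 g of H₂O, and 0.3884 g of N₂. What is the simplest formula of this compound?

mol C = 6.102 g CO₂ ÷ 44.009 g/mol = 0.13865 mol
mol H = 2 × 2.248 g H₂O ÷ 18.015 g/mol = 0.24957 mol
mol N = 2 × 0.3884 g N₂ ÷ 28.014 g/mol = 0.027729 mol
mass O = 4.080 − (1.6654 + 0.25157 + 0.38840) = 1.7747 g → mol O = 1.7747 ÷ 15.999 = 0.11092 mol
Divide by the smallest (0.027729 mol): C 5.000, H 9.000, N 1.000, O 4.000

C5H9NO4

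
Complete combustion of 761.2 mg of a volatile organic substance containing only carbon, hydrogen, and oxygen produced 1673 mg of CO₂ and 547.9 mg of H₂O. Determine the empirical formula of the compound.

C5H8O2

mol C = 1.673 g CO₂ ÷ 44.009 g/mol = 0.038015 mol
mol H = 2 × 0.5479 g H₂O ÷ 18.015 g/mol = 0.060827 mol
mass O = 0.7612 − (0.45660 + 0.061314) = 0.24329 g → mol O = 0.24329 ÷ 15.999 = 0.015206 mol
Divide by the smallest (0.015206 mol): C 2.500, H 4.000, O 1.000
Multiplying each by 2 gives whole numbers: C 5.00, H 8.00, O 2.00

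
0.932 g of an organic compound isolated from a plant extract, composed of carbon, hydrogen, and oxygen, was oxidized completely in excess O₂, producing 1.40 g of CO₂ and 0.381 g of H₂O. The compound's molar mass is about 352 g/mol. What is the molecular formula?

mol C = 1.40 g CO₂ ÷ 44.009 g/mol = 0.03181 mol
mol H = 2 × 0.381 g H₂O ÷ 18.015 g/mol = 0.04230 mol
mass O = 0.932 − (0.3821 + 0.04264) = 0.5073 g → mol O = 0.5073 ÷ 15.999 = 0.03171 mol
Divide by the smallest (0.03171 mol): C 1.003, H 1.334, O 1.000
Multiplying each by 3 gives whole numbers: C 3.01, H 4.00, O 3.00
Empirical formula: C3H4O3
Empirical-formula mass = 88.06 g/mol; 352 ÷ 88.06 ≈ 4, so the molecular formula is C12H16O12.

C12H16O12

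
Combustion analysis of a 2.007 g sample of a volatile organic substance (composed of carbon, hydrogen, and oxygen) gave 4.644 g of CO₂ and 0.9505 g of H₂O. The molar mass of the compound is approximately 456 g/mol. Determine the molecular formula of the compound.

mol C = 4.644 g CO₂ ÷ 44.009 g/mol = 0.10552 mol
mol H = 2 × 0.9505 g H₂O ÷ 18.015 g/mol = 0.10552 mol
mass O = 2.007 − (1.2674 + 0.10637) = 0.63319 g → mol O = 0.63319 ÷ 15.999 = 0.039577 mol
Divide by the smallest (0.039577 mol): C 2.666, H 2.666, O 1.000
Multiplying each by 3 gives whole numbers: C 8.00, H 8.00, O 3.00
Empirical formula: C8H8O3
Empirical-formula mass = 152.15 g/mol; 456 ÷ 152.15 ≈ 3, so the molecular formula is C24H24O9.

C24H24O9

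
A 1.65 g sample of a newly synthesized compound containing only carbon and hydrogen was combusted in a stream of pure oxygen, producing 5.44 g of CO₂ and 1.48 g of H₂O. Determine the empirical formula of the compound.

mol C = 5.44 g CO₂ ÷ 44.009 g/mol = 0.1236 mol
mol H = 2 × 1.48 g H₂O ÷ 18.015 g/mol = 0.1643 mol
Divide by the smallest (0.1236 mol): C 1.000, H 1.329
Multiplying each by 3 gives whole numbers: C 3.00, H 3.99

C3H4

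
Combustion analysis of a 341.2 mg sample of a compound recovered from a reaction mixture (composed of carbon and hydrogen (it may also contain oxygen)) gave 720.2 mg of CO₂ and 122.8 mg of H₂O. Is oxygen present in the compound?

yes

mol C = 0.7202 g CO₂ ÷ 44.009 g/mol = 0.016365 mol
mol H = 2 × 0.1228 g H₂O ÷ 18.015 g/mol = 0.013633 mol
C and H account for only 0.21030 g of the 0.3412 g sample; the remaining 0.13090 g must be oxygen.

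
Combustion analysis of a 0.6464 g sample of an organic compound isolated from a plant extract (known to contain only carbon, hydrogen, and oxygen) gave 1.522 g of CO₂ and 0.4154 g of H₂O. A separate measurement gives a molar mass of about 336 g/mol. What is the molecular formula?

C18H24O6

mol C = 1.522 g CO₂ ÷ 44.009 g/mol = 0.034584 mol
mol H = 2 × 0.4154 g H₂O ÷ 18.015 g/mol = 0.046117 mol
mass O = 0.6464 − (0.41539 + 0.046486) = 0.18453 g → mol O = 0.18453 ÷ 15.999 = 0.011534 mol
Divide by the smallest (0.011534 mol): C 2.999, H 3.998, O 1.000
Empirical formula: C3H4O
Empirical-formula mass = 56.06 g/mol; 336 ÷ 56.06 ≈ 6, so the molecular formula is C18H24O6.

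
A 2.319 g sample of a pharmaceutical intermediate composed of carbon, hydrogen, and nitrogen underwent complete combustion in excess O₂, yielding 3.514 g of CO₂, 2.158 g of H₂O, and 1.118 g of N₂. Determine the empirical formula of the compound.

CH3N

mol C = 3.514 g CO₂ ÷ 44.009 g/mol = 0.079847 mol
mol H = 2 × 2.158 g H₂O ÷ 18.015 g/mol = 0.23958 mol
mol N = 2 × 1.118 g N₂ ÷ 28.014 g/mol = 0.079817 mol
Divide by the smallest (0.079817 mol): C 1.000, H 3.002, N 1.000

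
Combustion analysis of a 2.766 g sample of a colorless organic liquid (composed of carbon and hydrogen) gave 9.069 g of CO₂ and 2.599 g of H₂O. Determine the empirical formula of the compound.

C5H7

mol C = 9.069 g CO₂ ÷ 44.009 g/mol = 0.20607 mol
mol H = 2 × 2.599 g H₂O ÷ 18.015 g/mol = 0.28854 mol
Divide by the smallest (0.20607 mol): C 1.000, H 1.400
Multiplying each by 5 gives whole numbers: C 5.00, H 7.00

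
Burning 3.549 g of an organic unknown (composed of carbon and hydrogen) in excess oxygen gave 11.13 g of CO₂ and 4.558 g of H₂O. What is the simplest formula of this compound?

mol C = 11.13 g CO₂ ÷ 44.009 g/mol = 0.25290 mol
mol H = 2 × 4.558 g H₂O ÷ 18.015 g/mol = 0.50602 mol
Divide by the smallest (0.25290 mol): C 1.000, H 2.001

CH2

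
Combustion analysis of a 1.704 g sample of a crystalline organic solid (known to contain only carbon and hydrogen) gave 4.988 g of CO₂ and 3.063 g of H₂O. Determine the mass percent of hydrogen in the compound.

20.12%

mol C = 4.988 g CO₂ ÷ 44.009 g/mol = 0.11334 mol
mol H = 2 × 3.063 g H₂O ÷ 18.015 g/mol = 0.34005 mol
mass % H = 0.34277 g ÷ 1.704 g × 100%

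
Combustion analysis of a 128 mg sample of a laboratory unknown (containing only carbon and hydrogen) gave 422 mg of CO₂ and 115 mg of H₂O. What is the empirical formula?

C3H4

mol C = 0.422 g CO₂ ÷ 44.009 g/mol = 0.009589 mol
mol H = 2 × 0.115 g H₂O ÷ 18.015 g/mol = 0.01277 mol
Divide by the smallest (0.009589 mol): C 1.000, H 1.331
Multiplying each by 3 gives whole numbers: C 3.00, H 3.99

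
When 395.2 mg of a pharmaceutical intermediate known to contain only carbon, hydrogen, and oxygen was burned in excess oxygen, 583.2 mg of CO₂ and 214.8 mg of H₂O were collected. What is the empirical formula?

mol C = 0.5832 g CO₂ ÷ 44.009 g/mol = 0.013252 mol
mol H = 2 × 0.2148 g H₂O ÷ 18.015 g/mol = 0.023847 mol
mass O = 0.3952 − (0.15917 + 0.024038) = 0.21199 g → mol O = 0.21199 ÷ 15.999 = 0.013250 mol
Divide by the smallest (0.013250 mol): C 1.000, H 1.800, O 1.000
Multiplying each by 5 gives whole numbers: C 5.00, H 9.00, O 5.00

C5H9O5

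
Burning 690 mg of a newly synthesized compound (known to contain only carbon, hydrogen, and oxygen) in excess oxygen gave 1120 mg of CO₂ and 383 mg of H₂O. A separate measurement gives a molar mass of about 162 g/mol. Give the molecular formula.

mol C = 1.12 g CO₂ ÷ 44.009 g/mol = 0.02545 mol
mol H = 2 × 0.383 g H₂O ÷ 18.015 g/mol = 0.04252 mol
mass O = 0.690 − (0.3057 + 0.04286) = 0.3415 g → mol O = 0.3415 ÷ 15.999 = 0.02134 mol
Divide by the smallest (0.02134 mol): C 1.192, H 1.992, O 1.000
Multiplying each by 5 gives whole numbers: C 5.96, H 9.96, O 5.00
Empirical formula: C6H10O5
Empirical-formula mass = 162.14 g/mol; 162 ÷ 162.14 ≈ 1, so the molecular formula is C6H10O5.

C6H10O5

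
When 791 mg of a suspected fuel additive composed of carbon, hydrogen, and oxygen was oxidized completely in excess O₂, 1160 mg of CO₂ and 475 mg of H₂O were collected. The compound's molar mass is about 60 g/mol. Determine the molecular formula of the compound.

C2H4O2

mol C = 1.16 g CO₂ ÷ 44.009 g/mol = 0.02636 mol
mol H = 2 × 0.475 g H₂O ÷ 18.015 g/mol = 0.05273 mol
mass O = 0.791 − (0.3166 + 0.05316) = 0.4213 g → mol O = 0.4213 ÷ 15.999 = 0.02633 mol
Divide by the smallest (0.02633 mol): C 1.001, H 2.003, O 1.000
Empirical formula: CH2O
Empirical-formula mass = 30.03 g/mol; 60 ÷ 30.03 ≈ 2, so the molecular formula is C2H4O2.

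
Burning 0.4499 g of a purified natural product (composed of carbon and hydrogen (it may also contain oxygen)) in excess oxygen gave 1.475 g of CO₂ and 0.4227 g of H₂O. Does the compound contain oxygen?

mol C = 1.475 g CO₂ ÷ 44.009 g/mol = 0.033516 mol
mol H = 2 × 0.4227 g H₂O ÷ 18.015 g/mol = 0.046928 mol
C and H together account for 0.44986 g — essentially the entire 0.4499 g sample — so the compound contains no oxygen.

no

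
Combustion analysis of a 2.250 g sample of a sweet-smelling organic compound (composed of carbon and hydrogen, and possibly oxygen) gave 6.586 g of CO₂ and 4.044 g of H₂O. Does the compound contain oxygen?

no

mol C = 6.586 g CO₂ ÷ 44.009 g/mol = 0.14965 mol
mol H = 2 × 4.044 g H₂O ÷ 18.015 g/mol = 0.44896 mol
C and H together account for 2.2500 g — essentially the entire 2.250 g sample — so the compound contains no oxygen.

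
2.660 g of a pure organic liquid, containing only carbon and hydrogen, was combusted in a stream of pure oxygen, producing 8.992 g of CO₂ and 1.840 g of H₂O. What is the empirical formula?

CH

mol C = 8.992 g CO₂ ÷ 44.009 g/mol = 0.20432 mol
mol H = 2 × 1.840 g H₂O ÷ 18.015 g/mol = 0.20427 mol
Divide by the smallest (0.20427 mol): C 1.000, H 1.000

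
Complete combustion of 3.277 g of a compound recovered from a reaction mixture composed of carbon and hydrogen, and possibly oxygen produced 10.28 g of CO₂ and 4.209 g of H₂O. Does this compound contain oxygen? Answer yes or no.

no

mol C = 10.28 g CO₂ ÷ 44.009 g/mol = 0.23359 mol
mol H = 2 × 4.209 g H₂O ÷ 18.015 g/mol = 0.46728 mol
C and H together account for 3.2766 g — essentially the entire 3.277 g sample — so the compound contains no oxygen.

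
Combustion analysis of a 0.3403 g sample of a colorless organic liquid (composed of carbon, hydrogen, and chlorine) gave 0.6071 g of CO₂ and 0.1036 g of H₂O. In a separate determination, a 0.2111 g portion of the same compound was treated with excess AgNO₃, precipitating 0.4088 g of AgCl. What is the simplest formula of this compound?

mol C = 0.6071 g CO₂ ÷ 44.009 g/mol = 0.013795 mol
mol H = 2 × 0.1036 g H₂O ÷ 18.015 g/mol = 0.011502 mol
From the AgCl data: mol Cl per gram of compound = (0.4088 ÷ 143.318) ÷ 0.2111 = 0.013512 mol/g, so in the 0.3403 g combustion sample mol Cl = 0.0045982 mol
Divide by the smallest (0.0045982 mol): C 3.000, H 2.501, Cl 1.000
Multiplying each by 2 gives whole numbers: C 6.00, H 5.00, Cl 2.00

C6H5Cl2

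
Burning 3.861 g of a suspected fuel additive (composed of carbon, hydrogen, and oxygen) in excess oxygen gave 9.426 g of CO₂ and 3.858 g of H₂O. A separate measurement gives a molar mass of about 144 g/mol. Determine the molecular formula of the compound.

mol C = 9.426 g CO₂ ÷ 44.009 g/mol = 0.21418 mol
mol H = 2 × 3.858 g H₂O ÷ 18.015 g/mol = 0.42831 mol
mass O = 3.861 − (2.5726 + 0.43174) = 0.85671 g → mol O = 0.85671 ÷ 15.999 = 0.053547 mol
Divide by the smallest (0.053547 mol): C 4.000, H 7.999, O 1.000
Empirical formula: C4H8O
Empirical-formula mass = 72.11 g/mol; 144 ÷ 72.11 ≈ 2, so the molecular formula is C8H16O2.

C8H16O2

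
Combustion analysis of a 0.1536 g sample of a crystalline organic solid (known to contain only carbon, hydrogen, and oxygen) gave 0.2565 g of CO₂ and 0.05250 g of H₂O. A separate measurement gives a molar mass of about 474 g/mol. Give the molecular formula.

mol C = 0.2565 g CO₂ ÷ 44.009 g/mol = 0.0058284 mol
mol H = 2 × 0.05250 g H₂O ÷ 18.015 g/mol = 0.0058285 mol
mass O = 0.1536 − (0.070004 + 0.0058751) = 0.077721 g → mol O = 0.077721 ÷ 15.999 = 0.0048578 mol
Divide by the smallest (0.0048578 mol): C 1.200, H 1.200, O 1.000
Multiplying each by 5 gives whole numbers: C 6.00, H 6.00, O 5.00
Empirical formula: C6H6O5
Empirical-formula mass = 158.11 g/mol; 474 ÷ 158.11 ≈ 3, so the molecular formula is C18H18O15.

C18H18O15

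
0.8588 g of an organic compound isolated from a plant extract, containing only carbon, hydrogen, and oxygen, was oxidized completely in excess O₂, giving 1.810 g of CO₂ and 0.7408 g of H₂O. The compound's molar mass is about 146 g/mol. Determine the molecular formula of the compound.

C7H14O3

mol C = 1.810 g CO₂ ÷ 44.009 g/mol = 0.041128 mol
mol H = 2 × 0.7408 g H₂O ÷ 18.015 g/mol = 0.082243 mol
mass O = 0.8588 − (0.49399 + 0.082901) = 0.28191 g → mol O = 0.28191 ÷ 15.999 = 0.017621 mol
Divide by the smallest (0.017621 mol): C 2.334, H 4.667, O 1.000
Multiplying each by 3 gives whole numbers: C 7.00, H 14.00, O 3.00
Empirical formula: C7H14O3
Empirical-formula mass = 146.19 g/mol; 146 ÷ 146.19 ≈ 1, so the molecular formula is C7H14O3.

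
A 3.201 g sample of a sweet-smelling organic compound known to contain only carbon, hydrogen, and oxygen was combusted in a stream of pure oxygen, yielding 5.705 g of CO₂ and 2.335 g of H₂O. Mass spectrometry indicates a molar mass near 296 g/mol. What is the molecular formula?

mol C = 5.705 g CO₂ ÷ 44.009 g/mol = 0.12963 mol
mol H = 2 × 2.335 g H₂O ÷ 18.015 g/mol = 0.25923 mol
mass O = 3.201 − (1.5570 + 0.26130) = 1.3827 g → mol O = 1.3827 ÷ 15.999 = 0.086423 mol
Divide by the smallest (0.086423 mol): C 1.500, H 3.000, O 1.000
Multiplying each by 2 gives whole numbers: C 3.00, H 6.00, O 2.00
Empirical formula: C3H6O2
Empirical-formula mass = 74.08 g/mol; 296 ÷ 74.08 ≈ 4, so the molecular formula is C12H24O8.

C12H24O8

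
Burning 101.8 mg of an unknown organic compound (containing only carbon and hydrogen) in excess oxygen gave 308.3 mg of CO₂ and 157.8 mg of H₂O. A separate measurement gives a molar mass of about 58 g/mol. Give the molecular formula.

C4H10

mol C = 0.3083 g CO₂ ÷ 44.009 g/mol = 0.0070054 mol
mol H = 2 × 0.1578 g H₂O ÷ 18.015 g/mol = 0.017519 mol
Divide by the smallest (0.0070054 mol): C 1.000, H 2.501
Multiplying each by 2 gives whole numbers: C 2.00, H 5.00
Empirical formula: C2H5
Empirical-formula mass = 29.06 g/mol; 58 ÷ 29.06 ≈ 2, so the molecular formula is C4H10.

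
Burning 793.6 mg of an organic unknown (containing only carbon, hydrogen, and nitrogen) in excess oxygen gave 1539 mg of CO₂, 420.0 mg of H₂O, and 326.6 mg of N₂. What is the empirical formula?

C3H4N2

mol C = 1.539 g CO₂ ÷ 44.009 g/mol = 0.034970 mol
mol H = 2 × 0.4200 g H₂O ÷ 18.015 g/mol = 0.046628 mol
mol N = 2 × 0.3266 g N₂ ÷ 28.014 g/mol = 0.023317 mol
Divide by the smallest (0.023317 mol): C 1.500, H 2.000, N 1.000
Multiplying each by 2 gives whole numbers: C 3.00, H 4.00, N 2.00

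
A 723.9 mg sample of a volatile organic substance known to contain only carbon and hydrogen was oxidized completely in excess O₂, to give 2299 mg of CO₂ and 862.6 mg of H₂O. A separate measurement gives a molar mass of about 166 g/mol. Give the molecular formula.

mol C = 2.299 g CO₂ ÷ 44.009 g/mol = 0.052239 mol
mol H = 2 × 0.8626 g H₂O ÷ 18.015 g/mol = 0.095765 mol
Divide by the smallest (0.052239 mol): C 1.000, H 1.833
Multiplying each by 6 gives whole numbers: C 6.00, H 11.00
Empirical formula: C6H11
Empirical-formula mass = 83.15 g/mol; 166 ÷ 83.15 ≈ 2, so the molecular formula is C12H22.

C12H22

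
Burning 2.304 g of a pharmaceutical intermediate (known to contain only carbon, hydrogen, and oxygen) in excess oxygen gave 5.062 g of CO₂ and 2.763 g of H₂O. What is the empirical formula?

mol C = 5.062 g CO₂ ÷ 44.009 g/mol = 0.11502 mol
mol H = 2 × 2.763 g H₂O ÷ 18.015 g/mol = 0.30674 mol
mass O = 2.304 − (1.3815 + 0.30920) = 0.61327 g → mol O = 0.61327 ÷ 15.999 = 0.038332 mol
Divide by the smallest (0.038332 mol): C 3.001, H 8.002, O 1.000

C3H8O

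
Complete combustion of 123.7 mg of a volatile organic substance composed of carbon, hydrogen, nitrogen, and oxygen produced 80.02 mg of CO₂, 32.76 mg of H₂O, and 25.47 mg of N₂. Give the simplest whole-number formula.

C2H4N2O5

mol C = 0.08002 g CO₂ ÷ 44.009 g/mol = 0.0018183 mol
mol H = 2 × 0.03276 g H₂O ÷ 18.015 g/mol = 0.0036370 mol
mol N = 2 × 0.02547 g N₂ ÷ 28.014 g/mol = 0.0018184 mol
mass O = 0.1237 − (0.021839 + 0.0036661 + 0.025470) = 0.072725 g → mol O = 0.072725 ÷ 15.999 = 0.0045456 mol
Divide by the smallest (0.0018183 mol): C 1.000, H 2.000, N 1.000, O 2.500
Multiplying each by 2 gives whole numbers: C 2.00, H 4.00, N 2.00, O 5.00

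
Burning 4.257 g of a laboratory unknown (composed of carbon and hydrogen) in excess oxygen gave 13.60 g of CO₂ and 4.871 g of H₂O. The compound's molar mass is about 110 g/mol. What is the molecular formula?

mol C = 13.60 g CO₂ ÷ 44.009 g/mol = 0.30903 mol
mol H = 2 × 4.871 g H₂O ÷ 18.015 g/mol = 0.54077 mol
Divide by the smallest (0.30903 mol): C 1.000, H 1.750
Multiplying each by 4 gives whole numbers: C 4.00, H 7.00
Empirical formula: C4H7
Empirical-formula mass = 55.10 g/mol; 110 ÷ 55.10 ≈ 2, so the molecular formula is C8H14.

C8H14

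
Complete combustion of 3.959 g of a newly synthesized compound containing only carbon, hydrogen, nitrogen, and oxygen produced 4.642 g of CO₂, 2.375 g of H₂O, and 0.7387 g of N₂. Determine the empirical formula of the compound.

mol C = 4.642 g CO₂ ÷ 44.009 g/mol = 0.10548 mol
mol H = 2 × 2.375 g H₂O ÷ 18.015 g/mol = 0.26367 mol
mol N = 2 × 0.7387 g N₂ ÷ 28.014 g/mol = 0.052738 mol
mass O = 3.959 − (1.2669 + 0.26578 + 0.73870) = 1.6876 g → mol O = 1.6876 ÷ 15.999 = 0.10548 mol
Divide by the smallest (0.052738 mol): C 2.000, H 5.000, N 1.000, O 2.000

C2H5NO2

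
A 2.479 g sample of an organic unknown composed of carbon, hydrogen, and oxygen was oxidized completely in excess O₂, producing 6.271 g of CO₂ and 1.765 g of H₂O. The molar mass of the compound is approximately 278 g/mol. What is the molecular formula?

mol C = 6.271 g CO₂ ÷ 44.009 g/mol = 0.14249 mol
mol H = 2 × 1.765 g H₂O ÷ 18.015 g/mol = 0.19595 mol
mass O = 2.479 − (1.7115 + 0.19752) = 0.56999 g → mol O = 0.56999 ÷ 15.999 = 0.035627 mol
Divide by the smallest (0.035627 mol): C 4.000, H 5.500, O 1.000
Multiplying each by 2 gives whole numbers: C 8.00, H 11.00, O 2.00
Empirical formula: C8H11O2
Empirical-formula mass = 139.17 g/mol; 278 ÷ 139.17 ≈ 2, so the molecular formula is C16H22O4.

C16H22O4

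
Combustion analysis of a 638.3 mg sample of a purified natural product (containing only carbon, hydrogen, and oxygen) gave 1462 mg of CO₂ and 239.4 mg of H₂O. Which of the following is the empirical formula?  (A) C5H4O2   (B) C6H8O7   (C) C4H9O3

(A) C5H4O2

mol C = 1.462 g CO₂ ÷ 44.009 g/mol = 0.033220 mol
mol H = 2 × 0.2394 g H₂O ÷ 18.015 g/mol = 0.026578 mol
mass O = 0.6383 − (0.39901 + 0.026790) = 0.21250 g → mol O = 0.21250 ÷ 15.999 = 0.013282 mol
Divide by the smallest (0.013282 mol): C 2.501, H 2.001, O 1.000
Multiplying each by 2 gives whole numbers: C 5.00, H 4.00, O 2.00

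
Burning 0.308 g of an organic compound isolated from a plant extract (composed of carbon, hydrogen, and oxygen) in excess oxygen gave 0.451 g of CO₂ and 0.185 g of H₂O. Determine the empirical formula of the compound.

mol C = 0.451 g CO₂ ÷ 44.009 g/mol = 0.01025 mol
mol H = 2 × 0.185 g H₂O ÷ 18.015 g/mol = 0.02054 mol
mass O = 0.308 − (0.1231 + 0.02070) = 0.1642 g → mol O = 0.1642 ÷ 15.999 = 0.01026 mol
Divide by the smallest (0.01025 mol): C 1.000, H 2.004, O 1.002

CH2O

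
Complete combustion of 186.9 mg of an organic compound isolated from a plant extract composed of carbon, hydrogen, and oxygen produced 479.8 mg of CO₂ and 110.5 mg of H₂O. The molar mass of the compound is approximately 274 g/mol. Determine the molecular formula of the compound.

mol C = 0.4798 g CO₂ ÷ 44.009 g/mol = 0.010902 mol
mol H = 2 × 0.1105 g H₂O ÷ 18.015 g/mol = 0.012268 mol
mass O = 0.1869 − (0.13095 + 0.012366) = 0.043587 g → mol O = 0.043587 ÷ 15.999 = 0.0027243 mol
Divide by the smallest (0.0027243 mol): C 4.002, H 4.503, O 1.000
Multiplying each by 2 gives whole numbers: C 8.00, H 9.01, O 2.00
Empirical formula: C8H9O2
Empirical-formula mass = 137.16 g/mol; 274 ÷ 137.16 ≈ 2, so the molecular formula is C16H18O4.

C16H18O4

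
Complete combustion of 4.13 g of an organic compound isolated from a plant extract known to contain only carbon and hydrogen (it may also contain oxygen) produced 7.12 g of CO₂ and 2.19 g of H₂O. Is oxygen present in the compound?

mol C = 7.12 g CO₂ ÷ 44.009 g/mol = 0.1618 mol
mol H = 2 × 2.19 g H₂O ÷ 18.015 g/mol = 0.2431 mol
C and H account for only 2.188 g of the 4.13 g sample; the remaining 1.942 g must be oxygen.

yes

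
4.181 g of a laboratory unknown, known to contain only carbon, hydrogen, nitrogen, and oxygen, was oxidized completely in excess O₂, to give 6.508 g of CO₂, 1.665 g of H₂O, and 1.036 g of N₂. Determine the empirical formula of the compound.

C4H5N2O2

mol C = 6.508 g CO₂ ÷ 44.009 g/mol = 0.14788 mol
mol H = 2 × 1.665 g H₂O ÷ 18.015 g/mol = 0.18485 mol
mol N = 2 × 1.036 g N₂ ÷ 28.014 g/mol = 0.073963 mol
mass O = 4.181 − (1.7762 + 0.18632 + 1.0360) = 1.1825 g → mol O = 1.1825 ÷ 15.999 = 0.073911 mol
Divide by the smallest (0.073911 mol): C 2.001, H 2.501, N 1.001, O 1.000
Multiplying each by 2 gives whole numbers: C 4.00, H 5.00, N 2.00, O 2.00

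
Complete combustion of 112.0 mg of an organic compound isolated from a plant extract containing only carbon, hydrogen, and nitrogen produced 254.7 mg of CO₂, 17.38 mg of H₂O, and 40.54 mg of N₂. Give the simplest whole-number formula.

mol C = 0.2547 g CO₂ ÷ 44.009 g/mol = 0.0057875 mol
mol H = 2 × 0.01738 g H₂O ÷ 18.015 g/mol = 0.0019295 mol
mol N = 2 × 0.04054 g N₂ ÷ 28.014 g/mol = 0.0028943 mol
Divide by the smallest (0.0019295 mol): C 2.999, H 1.000, N 1.500
Multiplying each by 2 gives whole numbers: C 6.00, H 2.00, N 3.00

C6H2N3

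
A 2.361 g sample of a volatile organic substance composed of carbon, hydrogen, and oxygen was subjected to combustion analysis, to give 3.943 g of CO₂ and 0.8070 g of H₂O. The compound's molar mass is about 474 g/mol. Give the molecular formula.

C18H18O15

mol C = 3.943 g CO₂ ÷ 44.009 g/mol = 0.089595 mol
mol H = 2 × 0.8070 g H₂O ÷ 18.015 g/mol = 0.089592 mol
mass O = 2.361 − (1.0761 + 0.090309) = 1.1946 g → mol O = 1.1946 ÷ 15.999 = 0.074665 mol
Divide by the smallest (0.074665 mol): C 1.200, H 1.200, O 1.000
Multiplying each by 5 gives whole numbers: C 6.00, H 6.00, O 5.00
Empirical formula: C6H6O5
Empirical-formula mass = 158.11 g/mol; 474 ÷ 158.11 ≈ 3, so the molecular formula is C18H18O15.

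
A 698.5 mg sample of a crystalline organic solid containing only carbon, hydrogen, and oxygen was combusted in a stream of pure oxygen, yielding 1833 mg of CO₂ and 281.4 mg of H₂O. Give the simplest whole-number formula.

mol C = 1.833 g CO₂ ÷ 44.009 g/mol = 0.041651 mol
mol H = 2 × 0.2814 g H₂O ÷ 18.015 g/mol = 0.031241 mol
mass O = 0.6985 − (0.50027 + 0.031491) = 0.16674 g → mol O = 0.16674 ÷ 15.999 = 0.010422 mol
Divide by the smallest (0.010422 mol): C 3.996, H 2.998, O 1.000

C4H3O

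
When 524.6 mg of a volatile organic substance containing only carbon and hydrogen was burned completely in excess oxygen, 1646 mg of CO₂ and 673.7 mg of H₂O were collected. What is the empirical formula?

mol C = 1.646 g CO₂ ÷ 44.009 g/mol = 0.037401 mol
mol H = 2 × 0.6737 g H₂O ÷ 18.015 g/mol = 0.074793 mol
Divide by the smallest (0.037401 mol): C 1.000, H 2.000

CH2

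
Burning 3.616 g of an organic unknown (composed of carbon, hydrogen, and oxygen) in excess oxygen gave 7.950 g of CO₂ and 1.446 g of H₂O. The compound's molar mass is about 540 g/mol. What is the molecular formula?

C27H24O12

mol C = 7.950 g CO₂ ÷ 44.009 g/mol = 0.18064 mol
mol H = 2 × 1.446 g H₂O ÷ 18.015 g/mol = 0.16053 mol
mass O = 3.616 − (2.1697 + 0.16182) = 1.2845 g → mol O = 1.2845 ÷ 15.999 = 0.080284 mol
Divide by the smallest (0.080284 mol): C 2.250, H 2.000, O 1.000
Multiplying each by 4 gives whole numbers: C 9.00, H 8.00, O 4.00
Empirical formula: C9H8O4
Empirical-formula mass = 180.16 g/mol; 540 ÷ 180.16 ≈ 3, so the molecular formula is C27H24O12.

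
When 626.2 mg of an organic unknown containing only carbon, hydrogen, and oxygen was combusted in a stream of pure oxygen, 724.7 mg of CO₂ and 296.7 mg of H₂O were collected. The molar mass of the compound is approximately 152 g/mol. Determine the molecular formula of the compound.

mol C = 0.7247 g CO₂ ÷ 44.009 g/mol = 0.016467 mol
mol H = 2 × 0.2967 g H₂O ÷ 18.015 g/mol = 0.032939 mol
mass O = 0.6262 − (0.19779 + 0.033203) = 0.39521 g → mol O = 0.39521 ÷ 15.999 = 0.024702 mol
Divide by the smallest (0.016467 mol): C 1.000, H 2.000, O 1.500
Multiplying each by 2 gives whole numbers: C 2.00, H 4.00, O 3.00
Empirical formula: C2H4O3
Empirical-formula mass = 76.05 g/mol; 152 ÷ 76.05 ≈ 2, so the molecular formula is C4H8O6.

C4H8O6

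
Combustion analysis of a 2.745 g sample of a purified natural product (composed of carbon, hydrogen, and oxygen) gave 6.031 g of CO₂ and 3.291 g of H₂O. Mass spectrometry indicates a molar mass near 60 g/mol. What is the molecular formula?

C3H8O

mol C = 6.031 g CO₂ ÷ 44.009 g/mol = 0.13704 mol
mol H = 2 × 3.291 g H₂O ÷ 18.015 g/mol = 0.36536 mol
mass O = 2.745 − (1.6460 + 0.36829) = 0.73073 g → mol O = 0.73073 ÷ 15.999 = 0.045673 mol
Divide by the smallest (0.045673 mol): C 3.000, H 7.999, O 1.000
Empirical formula: C3H8O
Empirical-formula mass = 60.10 g/mol; 60 ÷ 60.10 ≈ 1, so the molecular formula is C3H8O.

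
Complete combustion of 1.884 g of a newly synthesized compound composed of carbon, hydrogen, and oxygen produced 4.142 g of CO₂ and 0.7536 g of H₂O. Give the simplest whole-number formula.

C9H8O4

mol C = 4.142 g CO₂ ÷ 44.009 g/mol = 0.094117 mol
mol H = 2 × 0.7536 g H₂O ÷ 18.015 g/mol = 0.083664 mol
mass O = 1.884 − (1.1304 + 0.084333) = 0.66923 g → mol O = 0.66923 ÷ 15.999 = 0.041829 mol
Divide by the smallest (0.041829 mol): C 2.250, H 2.000, O 1.000
Multiplying each by 4 gives whole numbers: C 9.00, H 8.00, O 4.00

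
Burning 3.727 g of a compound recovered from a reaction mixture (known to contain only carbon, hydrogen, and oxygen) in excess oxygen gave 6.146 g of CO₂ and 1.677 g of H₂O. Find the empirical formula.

C6H8O5

mol C = 6.146 g CO₂ ÷ 44.009 g/mol = 0.13965 mol
mol H = 2 × 1.677 g H₂O ÷ 18.015 g/mol = 0.18618 mol
mass O = 3.727 − (1.6774 + 0.18767) = 1.8620 g → mol O = 1.8620 ÷ 15.999 = 0.11638 mol
Divide by the smallest (0.11638 mol): C 1.200, H 1.600, O 1.000
Multiplying each by 5 gives whole numbers: C 6.00, H 8.00, O 5.00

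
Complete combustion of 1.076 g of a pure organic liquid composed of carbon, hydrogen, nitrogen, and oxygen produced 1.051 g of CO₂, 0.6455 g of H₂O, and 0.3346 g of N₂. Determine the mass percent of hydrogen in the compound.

6.71%

mol C = 1.051 g CO₂ ÷ 44.009 g/mol = 0.023881 mol
mol H = 2 × 0.6455 g H₂O ÷ 18.015 g/mol = 0.071663 mol
mol N = 2 × 0.3346 g N₂ ÷ 28.014 g/mol = 0.023888 mol
mass O = 1.076 − (0.28684 + 0.072236 + 0.33460) = 0.38232 g → mol O = 0.38232 ÷ 15.999 = 0.023897 mol
mass % H = 0.072236 g ÷ 1.076 g × 100%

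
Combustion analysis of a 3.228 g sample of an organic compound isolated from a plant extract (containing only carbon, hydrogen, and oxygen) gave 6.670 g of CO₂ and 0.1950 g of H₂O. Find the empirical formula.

mol C = 6.670 g CO₂ ÷ 44.009 g/mol = 0.15156 mol
mol H = 2 × 0.1950 g H₂O ÷ 18.015 g/mol = 0.021649 mol
mass O = 3.228 − (1.8204 + 0.021822) = 1.3858 g → mol O = 1.3858 ÷ 15.999 = 0.086617 mol
Divide by the smallest (0.021649 mol): C 7.001, H 1.000, O 4.001

C7HO4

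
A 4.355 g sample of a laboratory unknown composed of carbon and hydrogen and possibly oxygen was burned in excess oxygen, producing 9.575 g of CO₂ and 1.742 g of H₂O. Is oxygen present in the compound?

yes

mol C = 9.575 g CO₂ ÷ 44.009 g/mol = 0.21757 mol
mol H = 2 × 1.742 g H₂O ÷ 18.015 g/mol = 0.19339 mol
C and H account for only 2.8082 g of the 4.355 g sample; the remaining 1.5468 g must be oxygen.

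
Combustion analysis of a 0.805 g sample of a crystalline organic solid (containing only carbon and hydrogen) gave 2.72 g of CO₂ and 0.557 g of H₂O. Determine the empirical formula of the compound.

CH

mol C = 2.72 g CO₂ ÷ 44.009 g/mol = 0.06181 mol
mol H = 2 × 0.557 g H₂O ÷ 18.015 g/mol = 0.06184 mol
Divide by the smallest (0.06181 mol): C 1.000, H 1.001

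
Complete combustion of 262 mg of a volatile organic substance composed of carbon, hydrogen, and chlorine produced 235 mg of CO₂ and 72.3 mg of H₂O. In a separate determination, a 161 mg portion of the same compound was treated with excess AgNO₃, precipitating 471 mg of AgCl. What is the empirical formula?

mol C = 0.235 g CO₂ ÷ 44.009 g/mol = 0.005340 mol
mol H = 2 × 0.0723 g H₂O ÷ 18.015 g/mol = 0.008027 mol
From the AgCl data: mol Cl per gram of compound = (0.471 ÷ 143.318) ÷ 0.161 = 0.02041 mol/g, so in the 0.262 g combustion sample mol Cl = 0.005348 mol
Divide by the smallest (0.005340 mol): C 1.000, H 1.503, Cl 1.002
Multiplying each by 2 gives whole numbers: C 2.00, H 3.01, Cl 2.00

C2H3Cl2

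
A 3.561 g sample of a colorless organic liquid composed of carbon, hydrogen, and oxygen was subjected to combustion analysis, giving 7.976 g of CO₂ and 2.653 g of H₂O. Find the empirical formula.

mol C = 7.976 g CO₂ ÷ 44.009 g/mol = 0.18124 mol
mol H = 2 × 2.653 g H₂O ÷ 18.015 g/mol = 0.29453 mol
mass O = 3.561 − (2.1768 + 0.29689) = 1.0873 g → mol O = 1.0873 ÷ 15.999 = 0.067960 mol
Divide by the smallest (0.067960 mol): C 2.667, H 4.334, O 1.000
Multiplying each by 3 gives whole numbers: C 8.00, H 13.00, O 3.00

C8H13O3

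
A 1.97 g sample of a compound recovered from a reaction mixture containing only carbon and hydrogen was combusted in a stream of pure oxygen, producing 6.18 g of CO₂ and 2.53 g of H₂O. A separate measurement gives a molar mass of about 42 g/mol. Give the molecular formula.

mol C = 6.18 g CO₂ ÷ 44.009 g/mol = 0.1404 mol
mol H = 2 × 2.53 g H₂O ÷ 18.015 g/mol = 0.2809 mol
Divide by the smallest (0.1404 mol): C 1.000, H 2.000
Empirical formula: CH2
Empirical-formula mass = 14.03 g/mol; 42 ÷ 14.03 ≈ 3, so the molecular formula is C3H6.

C3H6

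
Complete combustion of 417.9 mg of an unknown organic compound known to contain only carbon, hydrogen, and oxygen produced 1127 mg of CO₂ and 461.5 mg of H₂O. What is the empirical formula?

mol C = 1.127 g CO₂ ÷ 44.009 g/mol = 0.025608 mol
mol H = 2 × 0.4615 g H₂O ÷ 18.015 g/mol = 0.051235 mol
mass O = 0.4179 − (0.30758 + 0.051645) = 0.058673 g → mol O = 0.058673 ÷ 15.999 = 0.0036673 mol
Divide by the smallest (0.0036673 mol): C 6.983, H 13.971, O 1.000

C7H14O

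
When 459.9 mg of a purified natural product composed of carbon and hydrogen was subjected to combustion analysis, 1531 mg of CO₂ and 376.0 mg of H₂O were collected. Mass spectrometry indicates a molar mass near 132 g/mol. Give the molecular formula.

C10H12

mol C = 1.531 g CO₂ ÷ 44.009 g/mol = 0.034788 mol
mol H = 2 × 0.3760 g H₂O ÷ 18.015 g/mol = 0.041743 mol
Divide by the smallest (0.034788 mol): C 1.000, H 1.200
Multiplying each by 5 gives whole numbers: C 5.00, H 6.00
Empirical formula: C5H6
Empirical-formula mass = 66.10 g/mol; 132 ÷ 66.10 ≈ 2, so the molecular formula is C10H12.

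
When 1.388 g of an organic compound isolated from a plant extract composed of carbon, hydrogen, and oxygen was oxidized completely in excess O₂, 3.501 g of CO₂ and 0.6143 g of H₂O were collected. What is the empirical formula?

C7H6O2

mol C = 3.501 g CO₂ ÷ 44.009 g/mol = 0.079552 mol
mol H = 2 × 0.6143 g H₂O ÷ 18.015 g/mol = 0.068199 mol
mass O = 1.388 − (0.95550 + 0.068744) = 0.36376 g → mol O = 0.36376 ÷ 15.999 = 0.022736 mol
Divide by the smallest (0.022736 mol): C 3.499, H 3.000, O 1.000
Multiplying each by 2 gives whole numbers: C 7.00, H 6.00, O 2.00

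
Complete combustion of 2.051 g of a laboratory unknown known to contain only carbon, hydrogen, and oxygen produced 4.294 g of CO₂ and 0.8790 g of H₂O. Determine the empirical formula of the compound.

mol C = 4.294 g CO₂ ÷ 44.009 g/mol = 0.097571 mol
mol H = 2 × 0.8790 g H₂O ÷ 18.015 g/mol = 0.097585 mol
mass O = 2.051 − (1.1719 + 0.098366) = 0.78071 g → mol O = 0.78071 ÷ 15.999 = 0.048797 mol
Divide by the smallest (0.048797 mol): C 2.000, H 2.000, O 1.000

C2H2O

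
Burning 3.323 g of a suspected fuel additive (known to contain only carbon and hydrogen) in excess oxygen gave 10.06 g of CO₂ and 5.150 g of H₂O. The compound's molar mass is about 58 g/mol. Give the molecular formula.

C4H10

mol C = 10.06 g CO₂ ÷ 44.009 g/mol = 0.22859 mol
mol H = 2 × 5.150 g H₂O ÷ 18.015 g/mol = 0.57175 mol
Divide by the smallest (0.22859 mol): C 1.000, H 2.501
Multiplying each by 2 gives whole numbers: C 2.00, H 5.00
Empirical formula: C2H5
Empirical-formula mass = 29.06 g/mol; 58 ÷ 29.06 ≈ 2, so the molecular formula is C4H10.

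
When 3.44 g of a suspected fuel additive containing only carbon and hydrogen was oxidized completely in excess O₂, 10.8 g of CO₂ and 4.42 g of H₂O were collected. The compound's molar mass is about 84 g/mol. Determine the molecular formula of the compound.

C6H12

mol C = 10.8 g CO₂ ÷ 44.009 g/mol = 0.2454 mol
mol H = 2 × 4.42 g H₂O ÷ 18.015 g/mol = 0.4907 mol
Divide by the smallest (0.2454 mol): C 1.000, H 2.000
Empirical formula: CH2
Empirical-formula mass = 14.03 g/mol; 84 ÷ 14.03 ≈ 6, so the molecular formula is C6H12.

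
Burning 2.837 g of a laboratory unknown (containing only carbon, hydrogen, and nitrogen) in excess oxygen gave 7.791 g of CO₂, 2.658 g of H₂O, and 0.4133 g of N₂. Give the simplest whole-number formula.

C6H10N

mol C = 7.791 g CO₂ ÷ 44.009 g/mol = 0.17703 mol
mol H = 2 × 2.658 g H₂O ÷ 18.015 g/mol = 0.29509 mol
mol N = 2 × 0.4133 g N₂ ÷ 28.014 g/mol = 0.029507 mol
Divide by the smallest (0.029507 mol): C 6.000, H 10.001, N 1.000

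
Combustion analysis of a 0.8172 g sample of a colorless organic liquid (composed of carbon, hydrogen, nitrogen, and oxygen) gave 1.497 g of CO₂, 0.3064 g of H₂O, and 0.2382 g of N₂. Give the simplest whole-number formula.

C4H4N2O

mol C = 1.497 g CO₂ ÷ 44.009 g/mol = 0.034016 mol
mol H = 2 × 0.3064 g H₂O ÷ 18.015 g/mol = 0.034016 mol
mol N = 2 × 0.2382 g N₂ ÷ 28.014 g/mol = 0.017006 mol
mass O = 0.8172 − (0.40856 + 0.034288 + 0.23820) = 0.13615 g → mol O = 0.13615 ÷ 15.999 = 0.0085098 mol
Divide by the smallest (0.0085098 mol): C 3.997, H 3.997, N 1.998, O 1.000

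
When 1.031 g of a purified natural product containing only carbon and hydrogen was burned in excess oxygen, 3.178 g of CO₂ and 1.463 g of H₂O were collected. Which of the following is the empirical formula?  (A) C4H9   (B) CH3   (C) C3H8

mol C = 3.178 g CO₂ ÷ 44.009 g/mol = 0.072213 mol
mol H = 2 × 1.463 g H₂O ÷ 18.015 g/mol = 0.16242 mol
Divide by the smallest (0.072213 mol): C 1.000, H 2.249
Multiplying each by 4 gives whole numbers: C 4.00, H 9.00

(A) C4H9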